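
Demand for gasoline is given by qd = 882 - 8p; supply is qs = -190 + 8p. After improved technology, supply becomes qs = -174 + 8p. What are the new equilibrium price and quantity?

p' = 66, q' = 354

Original equilibrium: p* = 67, q* = 346.
New equilibrium: 882 - 8p = -174 + 8p, so 1056 = 16p and p' = 66; q' = 882 − 8(66) = 354.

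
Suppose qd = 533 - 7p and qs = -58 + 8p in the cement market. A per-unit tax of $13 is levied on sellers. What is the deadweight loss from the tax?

Deadweight loss = 4732/15

Pre-tax equilibrium: p* = 39.4, q* = 257.2.
Tax on sellers shifts supply to qs = -58 + 8(p − 13) = -162 + 8p.
533 - 7p = -162 + 8p gives buyer price pb = 139/3; sellers receive ps = 139/3 − 13 = 100/3.
New quantity: q = 533 − 7(139/3) = 626/3.
DWL = ½ × 13 × (257.2 − 626/3) = 4732/15.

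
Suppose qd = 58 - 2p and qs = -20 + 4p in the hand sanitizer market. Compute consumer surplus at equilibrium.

Equilibrium: 58 - 2p = -20 + 4p gives p* = 13, q* = 32.
Demand choke price (qd = 0): p = 29.
CS = ½(29 − 13)(32) = 256.

Consumer surplus = 256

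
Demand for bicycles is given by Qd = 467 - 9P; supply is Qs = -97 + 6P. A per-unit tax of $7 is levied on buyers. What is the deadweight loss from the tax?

Pre-tax equilibrium: P* = 37.6, Q* = 128.6.
Tax on buyers shifts demand to Qd = 467 − 9(P + 7) = 404 - 9P.
404 - 9P = -97 + 6P gives seller price Ps = 33.4; buyers pay Pb = 33.4 + 7 = 40.4.
New quantity: Q = 467 − 9(40.4) = 103.4.
DWL = ½ × 7 × (128.6 − 103.4) = 88.2.

Deadweight loss = 88.2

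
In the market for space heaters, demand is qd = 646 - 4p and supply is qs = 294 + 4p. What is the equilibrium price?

Set qd = qs: 646 - 4p = 294 + 4p.
352 = 8p, so p* = 44.
q* = 646 − 4(44) = 470.

p* = 44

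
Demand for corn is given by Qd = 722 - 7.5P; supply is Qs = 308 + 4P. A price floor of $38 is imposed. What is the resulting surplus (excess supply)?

Equilibrium price would be P* = 36, so the floor at 38 binds.
At P = 38: Qd = 437, Qs = 460.
Surplus = 460 − 437 = 23.

Surplus = 23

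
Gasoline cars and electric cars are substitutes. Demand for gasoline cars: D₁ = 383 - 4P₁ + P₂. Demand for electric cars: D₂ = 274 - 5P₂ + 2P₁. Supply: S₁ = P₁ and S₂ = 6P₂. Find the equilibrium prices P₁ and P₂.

Market 1: 383 - 4P₁ + P₂ = P₁ → 5P₁ - P₂ = 383.
Market 2: 11P₂ - 2P₁ = 274.
Eliminating P₂: 11×(1) + 1×(2) gives 53P₁ = 4487, so P₁ = 4487/53.
Back-substitute into (2): P₂ = (274 + 2×4487/53) / 11 = 2136/53.

P₁ = 4487/53, P₂ = 2136/53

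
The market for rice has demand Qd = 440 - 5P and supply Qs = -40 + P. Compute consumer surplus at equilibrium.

Equilibrium: 440 - 5P = -40 + P gives P* = 80, Q* = 40.
Demand choke price (Qd = 0): P = 88.
CS = ½(88 − 80)(40) = 160.

Consumer surplus = 160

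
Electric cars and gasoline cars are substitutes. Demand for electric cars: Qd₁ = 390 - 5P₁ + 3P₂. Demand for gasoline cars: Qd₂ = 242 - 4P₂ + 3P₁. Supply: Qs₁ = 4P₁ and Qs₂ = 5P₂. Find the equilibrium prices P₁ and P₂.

Market 1: 390 - 5P₁ + 3P₂ = 4P₁ → 9P₁ - 3P₂ = 390.
Market 2: 9P₂ - 3P₁ = 242.
Eliminating P₂: 9×(1) + 3×(2) gives 72P₁ = 4236, so P₁ = 353/6.
Back-substitute into (2): P₂ = (242 + 3×353/6) / 9 = 46.5.

P₁ = 353/6, P₂ = 46.5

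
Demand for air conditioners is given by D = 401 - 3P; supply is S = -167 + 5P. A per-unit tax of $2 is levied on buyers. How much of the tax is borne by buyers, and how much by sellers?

Buyers bear $1.25, sellers bear $0.75

Pre-tax equilibrium: P* = 71, Q* = 188.
Tax on buyers shifts demand to D = 401 − 3(P + 2) = 395 - 3P.
395 - 3P = -167 + 5P gives seller price Ps = 70.25; buyers pay Pb = 70.25 + 2 = 72.25.
New quantity: Q = 401 − 3(72.25) = 184.25.
Buyer burden = 72.25 − 71 = 1.25; seller burden = 71 − 70.25 = 0.75.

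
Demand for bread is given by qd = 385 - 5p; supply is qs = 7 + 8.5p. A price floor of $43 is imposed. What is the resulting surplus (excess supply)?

Surplus = 202.5

Equilibrium price would be p* = 28, so the floor at 43 binds.
At p = 43: qd = 170, qs = 372.5.
Surplus = 372.5 − 170 = 202.5.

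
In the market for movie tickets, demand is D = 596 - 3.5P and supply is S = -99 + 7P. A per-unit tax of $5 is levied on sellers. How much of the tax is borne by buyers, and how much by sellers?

Buyers bear 10/3, sellers bear 5/3

Pre-tax equilibrium: P* = 1390/21, Q* = 1093/3.
Tax on sellers shifts supply to S = -99 + 7(P − 5) = -134 + 7P.
596 - 3.5P = -134 + 7P gives buyer price Pb = 1460/21; sellers receive Ps = 1460/21 − 5 = 1355/21.
New quantity: Q = 596 − 3.5(1460/21) = 1058/3.
Buyer burden = 1460/21 − 1390/21 = 10/3; seller burden = 1390/21 − 1355/21 = 5/3.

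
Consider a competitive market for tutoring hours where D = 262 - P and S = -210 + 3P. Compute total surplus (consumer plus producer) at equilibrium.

Equilibrium: 262 - P = -210 + 3P gives P* = 118, Q* = 144.
Demand choke price: P = 262; supply starts at P = 70.
CS = ½(262 − 118)(144) = 10368; PS = ½(118 − 70)(144) = 3456.

Total surplus = 13824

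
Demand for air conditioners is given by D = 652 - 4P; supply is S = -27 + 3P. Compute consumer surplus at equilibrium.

Consumer surplus = 8712

Equilibrium: 652 - 4P = -27 + 3P gives P* = 97, Q* = 264.
Demand choke price (D = 0): P = 163.
CS = ½(163 − 97)(264) = 8712.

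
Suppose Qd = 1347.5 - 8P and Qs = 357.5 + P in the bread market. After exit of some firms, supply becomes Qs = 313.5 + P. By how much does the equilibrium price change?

ΔP = 44/9

Original equilibrium: P* = 110, Q* = 467.5.
New equilibrium: 1347.5 - 8P = 313.5 + P, so 1034 = 9P and P' = 1034/9; Q' = 1347.5 − 8(1034/9) = 7711/18.
Change in price: 1034/9 − 110 = 44/9.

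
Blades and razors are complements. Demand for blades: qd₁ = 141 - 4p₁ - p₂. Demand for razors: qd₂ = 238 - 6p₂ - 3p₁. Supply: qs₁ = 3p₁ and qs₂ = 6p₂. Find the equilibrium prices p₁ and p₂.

p₁ = 1454/81, p₂ = 1243/81

Market 1: 141 - 4p₁ - p₂ = 3p₁ → 7p₁ + p₂ = 141.
Market 2: 12p₂ + 3p₁ = 238.
Eliminating p₂: 12×(1) − 1×(2) gives 81p₁ = 1454, so p₁ = 1454/81.
Back-substitute into (2): p₂ = (238 − 3×1454/81) / 12 = 1243/81.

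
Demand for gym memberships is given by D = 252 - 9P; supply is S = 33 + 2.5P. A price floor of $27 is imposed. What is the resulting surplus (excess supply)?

Surplus = 91.5

Equilibrium price would be P* = 438/23, so the floor at 27 binds.
At P = 27: D = 9, S = 100.5.
Surplus = 100.5 − 9 = 91.5.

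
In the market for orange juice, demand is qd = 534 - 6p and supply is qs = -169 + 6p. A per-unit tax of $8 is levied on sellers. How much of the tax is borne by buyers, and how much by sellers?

Pre-tax equilibrium: p* = 703/12, q* = 182.5.
Tax on sellers shifts supply to qs = -169 + 6(p − 8) = -217 + 6p.
534 - 6p = -217 + 6p gives buyer price pb = 751/12; sellers receive ps = 751/12 − 8 = 655/12.
New quantity: q = 534 − 6(751/12) = 158.5.
Buyer burden = 751/12 − 703/12 = 4; seller burden = 703/12 − 655/12 = 4.

Buyers bear $4, sellers bear $4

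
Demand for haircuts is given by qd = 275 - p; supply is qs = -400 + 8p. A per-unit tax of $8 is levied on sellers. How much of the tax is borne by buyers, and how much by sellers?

Pre-tax equilibrium: p* = 75, q* = 200.
Tax on sellers shifts supply to qs = -400 + 8(p − 8) = -464 + 8p.
275 - p = -464 + 8p gives buyer price pb = 739/9; sellers receive ps = 739/9 − 8 = 667/9.
New quantity: q = 275 − 1(739/9) = 1736/9.
Buyer burden = 739/9 − 75 = 64/9; seller burden = 75 − 667/9 = 8/9.

Buyers bear 64/9, sellers bear 8/9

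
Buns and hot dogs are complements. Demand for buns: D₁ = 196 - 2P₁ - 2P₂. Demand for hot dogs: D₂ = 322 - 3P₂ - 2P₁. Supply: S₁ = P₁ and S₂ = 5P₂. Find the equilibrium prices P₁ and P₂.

Market 1: 196 - 2P₁ - 2P₂ = P₁ → 3P₁ + 2P₂ = 196.
Market 2: 8P₂ + 2P₁ = 322.
Eliminating P₂: 8×(1) − 2×(2) gives 20P₁ = 924, so P₁ = 46.2.
Back-substitute into (2): P₂ = (322 − 2×46.2) / 8 = 28.7.

P₁ = 46.2, P₂ = 28.7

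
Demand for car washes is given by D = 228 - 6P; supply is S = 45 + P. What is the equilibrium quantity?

Q* = 498/7

Set D = S: 228 - 6P = 45 + P.
183 = 7P, so P* = 183/7.
Q* = 228 − 6(183/7) = 498/7.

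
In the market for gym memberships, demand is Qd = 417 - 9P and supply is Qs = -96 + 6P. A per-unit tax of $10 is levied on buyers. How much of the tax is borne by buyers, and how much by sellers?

Buyers bear $4, sellers bear $6

Pre-tax equilibrium: P* = 34.2, Q* = 109.2.
Tax on buyers shifts demand to Qd = 417 − 9(P + 10) = 327 - 9P.
327 - 9P = -96 + 6P gives seller price Ps = 28.2; buyers pay Pb = 28.2 + 10 = 38.2.
New quantity: Q = 417 − 9(38.2) = 73.2.
Buyer burden = 38.2 − 34.2 = 4; seller burden = 34.2 − 28.2 = 6.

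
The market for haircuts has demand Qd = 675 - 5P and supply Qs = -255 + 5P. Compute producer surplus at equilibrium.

Equilibrium: 675 - 5P = -255 + 5P gives P* = 93, Q* = 210.
Supply starts at P = 51 (where Qs = 0).
PS = ½(93 − 51)(210) = 4410.

Producer surplus = 4410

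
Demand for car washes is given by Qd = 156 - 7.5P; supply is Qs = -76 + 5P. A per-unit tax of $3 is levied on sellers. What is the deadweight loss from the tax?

Deadweight loss = 13.5

Pre-tax equilibrium: P* = 18.56, Q* = 16.8.
Tax on sellers shifts supply to Qs = -76 + 5(P − 3) = -91 + 5P.
156 - 7.5P = -91 + 5P gives buyer price Pb = 19.76; sellers receive Ps = 19.76 − 3 = 16.76.
New quantity: Q = 156 − 7.5(19.76) = 7.8.
DWL = ½ × 3 × (16.8 − 7.8) = 13.5.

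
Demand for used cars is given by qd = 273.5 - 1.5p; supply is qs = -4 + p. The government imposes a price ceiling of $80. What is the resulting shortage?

Equilibrium price would be p* = 111, so the ceiling at 80 binds.
At p = 80: qd = 273.5 − 1.5(80) = 153.5, qs = -4 + 1(80) = 76.
Shortage = 153.5 − 76 = 77.5.

Shortage = 77.5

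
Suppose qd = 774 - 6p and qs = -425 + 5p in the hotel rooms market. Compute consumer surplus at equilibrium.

Equilibrium: 774 - 6p = -425 + 5p gives p* = 109, q* = 120.
Demand choke price (qd = 0): p = 129.
CS = ½(129 − 109)(120) = 1200.

Consumer surplus = 1200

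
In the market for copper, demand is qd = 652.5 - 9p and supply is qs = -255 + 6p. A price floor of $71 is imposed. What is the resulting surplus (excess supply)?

Equilibrium price would be p* = 60.5, so the floor at 71 binds.
At p = 71: qd = 13.5, qs = 171.
Surplus = 171 − 13.5 = 157.5.

Surplus = 157.5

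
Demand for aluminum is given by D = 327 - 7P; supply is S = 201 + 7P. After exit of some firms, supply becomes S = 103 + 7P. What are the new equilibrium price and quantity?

P' = 16, Q' = 215

Original equilibrium: P* = 9, Q* = 264.
New equilibrium: 327 - 7P = 103 + 7P, so 224 = 14P and P' = 16; Q' = 327 − 7(16) = 215.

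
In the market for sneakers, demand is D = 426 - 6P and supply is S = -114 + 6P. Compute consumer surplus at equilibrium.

Equilibrium: 426 - 6P = -114 + 6P gives P* = 45, Q* = 156.
Demand choke price (D = 0): P = 71.
CS = ½(71 − 45)(156) = 2028.

Consumer surplus = 2028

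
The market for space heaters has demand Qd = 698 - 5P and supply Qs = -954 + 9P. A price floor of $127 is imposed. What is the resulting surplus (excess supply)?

Surplus = 126

Equilibrium price would be P* = 118, so the floor at 127 binds.
At P = 127: Qd = 63, Qs = 189.
Surplus = 189 − 63 = 126.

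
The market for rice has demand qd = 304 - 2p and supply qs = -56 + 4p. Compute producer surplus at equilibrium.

Producer surplus = 4232

Equilibrium: 304 - 2p = -56 + 4p gives p* = 60, q* = 184.
Supply starts at p = 14 (where qs = 0).
PS = ½(60 − 14)(184) = 4232.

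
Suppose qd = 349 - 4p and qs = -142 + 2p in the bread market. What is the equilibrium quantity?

q* = 65/3

Set qd = qs: 349 - 4p = -142 + 2p.
491 = 6p, so p* = 491/6.
q* = 349 − 4(491/6) = 65/3.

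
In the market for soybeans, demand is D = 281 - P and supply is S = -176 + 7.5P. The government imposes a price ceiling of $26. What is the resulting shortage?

Shortage = 236

Equilibrium price would be P* = 914/17, so the ceiling at 26 binds.
At P = 26: D = 281 − 1(26) = 255, S = -176 + 7.5(26) = 19.
Shortage = 255 − 19 = 236.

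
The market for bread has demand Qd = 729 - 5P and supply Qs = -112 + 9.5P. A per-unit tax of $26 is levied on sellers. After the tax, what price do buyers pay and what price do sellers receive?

Pre-tax equilibrium: P* = 58, Q* = 439.
Tax on sellers shifts supply to Qs = -112 + 9.5(P − 26) = -359 + 9.5P.
729 - 5P = -359 + 9.5P gives buyer price Pb = 2176/29; sellers receive Ps = 2176/29 − 26 = 1422/29.
New quantity: Q = 729 − 5(2176/29) = 10261/29.

Buyers pay 2176/29, sellers receive 1422/29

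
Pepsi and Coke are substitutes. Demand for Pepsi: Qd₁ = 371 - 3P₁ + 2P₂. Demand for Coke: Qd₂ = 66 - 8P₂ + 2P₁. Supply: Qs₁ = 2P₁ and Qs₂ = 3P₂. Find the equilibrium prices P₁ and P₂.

P₁ = 4213/51, P₂ = 1072/51

Market 1: 371 - 3P₁ + 2P₂ = 2P₁ → 5P₁ - 2P₂ = 371.
Market 2: 11P₂ - 2P₁ = 66.
Eliminating P₂: 11×(1) + 2×(2) gives 51P₁ = 4213, so P₁ = 4213/51.
Back-substitute into (2): P₂ = (66 + 2×4213/51) / 11 = 1072/51.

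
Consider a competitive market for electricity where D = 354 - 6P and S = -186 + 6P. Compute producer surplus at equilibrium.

Producer surplus = 588

Equilibrium: 354 - 6P = -186 + 6P gives P* = 45, Q* = 84.
Supply starts at P = 31 (where S = 0).
PS = ½(45 − 31)(84) = 588.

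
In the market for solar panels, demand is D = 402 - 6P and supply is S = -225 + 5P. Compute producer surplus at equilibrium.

Equilibrium: 402 - 6P = -225 + 5P gives P* = 57, Q* = 60.
Supply starts at P = 45 (where S = 0).
PS = ½(57 − 45)(60) = 360.

Producer surplus = 360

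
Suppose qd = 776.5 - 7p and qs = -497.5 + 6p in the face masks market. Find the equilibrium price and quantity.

Set qd = qs: 776.5 - 7p = -497.5 + 6p.
1274 = 13p, so p* = 98.
q* = 776.5 − 7(98) = 90.5.

p* = 98, q* = 90.5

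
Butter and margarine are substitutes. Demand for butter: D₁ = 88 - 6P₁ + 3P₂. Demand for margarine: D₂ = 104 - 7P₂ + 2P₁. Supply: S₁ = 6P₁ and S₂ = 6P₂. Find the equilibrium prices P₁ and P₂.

Market 1: 88 - 6P₁ + 3P₂ = 6P₁ → 12P₁ - 3P₂ = 88.
Market 2: 13P₂ - 2P₁ = 104.
Eliminating P₂: 13×(1) + 3×(2) gives 150P₁ = 1456, so P₁ = 728/75.
Back-substitute into (2): P₂ = (104 + 2×728/75) / 13 = 712/75.

P₁ = 728/75, P₂ = 712/75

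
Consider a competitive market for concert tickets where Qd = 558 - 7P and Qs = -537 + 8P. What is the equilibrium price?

P* = 73

Set Qd = Qs: 558 - 7P = -537 + 8P.
1095 = 15P, so P* = 73.
Q* = 558 − 7(73) = 47.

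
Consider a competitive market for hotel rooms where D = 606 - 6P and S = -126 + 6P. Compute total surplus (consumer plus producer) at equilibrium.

Total surplus = 9600

Equilibrium: 606 - 6P = -126 + 6P gives P* = 61, Q* = 240.
Demand choke price: P = 101; supply starts at P = 21.
CS = ½(101 − 61)(240) = 4800; PS = ½(61 − 21)(240) = 4800.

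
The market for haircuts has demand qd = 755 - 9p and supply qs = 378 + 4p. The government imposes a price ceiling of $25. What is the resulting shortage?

Equilibrium price would be p* = 29, so the ceiling at 25 binds.
At p = 25: qd = 755 − 9(25) = 530, qs = 378 + 4(25) = 478.
Shortage = 530 − 478 = 52.

Shortage = 52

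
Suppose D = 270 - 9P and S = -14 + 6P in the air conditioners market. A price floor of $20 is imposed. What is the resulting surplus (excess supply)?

Surplus = 16

Equilibrium price would be P* = 284/15, so the floor at 20 binds.
At P = 20: D = 90, S = 106.
Surplus = 106 − 90 = 16.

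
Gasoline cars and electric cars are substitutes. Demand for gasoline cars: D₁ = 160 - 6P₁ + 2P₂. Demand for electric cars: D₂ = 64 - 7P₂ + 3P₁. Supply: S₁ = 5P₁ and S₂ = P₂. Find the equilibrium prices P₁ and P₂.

P₁ = 704/41, P₂ = 592/41

Market 1: 160 - 6P₁ + 2P₂ = 5P₁ → 11P₁ - 2P₂ = 160.
Market 2: 8P₂ - 3P₁ = 64.
Eliminating P₂: 8×(1) + 2×(2) gives 82P₁ = 1408, so P₁ = 704/41.
Back-substitute into (2): P₂ = (64 + 3×704/41) / 8 = 592/41.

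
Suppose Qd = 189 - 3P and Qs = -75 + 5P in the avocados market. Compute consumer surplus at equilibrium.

Equilibrium: 189 - 3P = -75 + 5P gives P* = 33, Q* = 90.
Demand choke price (Qd = 0): P = 63.
CS = ½(63 − 33)(90) = 1350.

Consumer surplus = 1350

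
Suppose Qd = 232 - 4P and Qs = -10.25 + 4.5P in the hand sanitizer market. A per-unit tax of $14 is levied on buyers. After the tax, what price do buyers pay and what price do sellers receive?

Pre-tax equilibrium: P* = 28.5, Q* = 118.
Tax on buyers shifts demand to Qd = 232 − 4(P + 14) = 176 - 4P.
176 - 4P = -10.25 + 4.5P gives seller price Ps = 745/34; buyers pay Pb = 745/34 + 14 = 1221/34.
New quantity: Q = 232 − 4(1221/34) = 1502/17.

Buyers pay 1221/34, sellers receive 745/34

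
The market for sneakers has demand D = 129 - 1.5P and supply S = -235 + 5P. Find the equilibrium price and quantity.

Set D = S: 129 - 1.5P = -235 + 5P.
364 = 6.5P, so P* = 56.
Q* = 129 − 1.5(56) = 45.

P* = 56, Q* = 45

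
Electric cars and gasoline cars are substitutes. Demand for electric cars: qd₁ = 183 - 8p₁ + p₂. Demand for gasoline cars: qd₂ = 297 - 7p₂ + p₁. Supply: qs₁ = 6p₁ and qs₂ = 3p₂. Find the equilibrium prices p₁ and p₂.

p₁ = 2127/139, p₂ = 4341/139

Market 1: 183 - 8p₁ + p₂ = 6p₁ → 14p₁ - p₂ = 183.
Market 2: 10p₂ - p₁ = 297.
Eliminating p₂: 10×(1) + 1×(2) gives 139p₁ = 2127, so p₁ = 2127/139.
Back-substitute into (2): p₂ = (297 + 1×2127/139) / 10 = 4341/139.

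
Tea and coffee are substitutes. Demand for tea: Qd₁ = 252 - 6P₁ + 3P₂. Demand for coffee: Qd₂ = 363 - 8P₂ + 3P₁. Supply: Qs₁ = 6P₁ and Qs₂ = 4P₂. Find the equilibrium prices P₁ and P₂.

P₁ = 457/15, P₂ = 568/15

Market 1: 252 - 6P₁ + 3P₂ = 6P₁ → 12P₁ - 3P₂ = 252.
Market 2: 12P₂ - 3P₁ = 363.
Eliminating P₂: 12×(1) + 3×(2) gives 135P₁ = 4113, so P₁ = 457/15.
Back-substitute into (2): P₂ = (363 + 3×457/15) / 12 = 568/15.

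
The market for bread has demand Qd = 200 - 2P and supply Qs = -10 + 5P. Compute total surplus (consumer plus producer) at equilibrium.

Equilibrium: 200 - 2P = -10 + 5P gives P* = 30, Q* = 140.
Demand choke price: P = 100; supply starts at P = 2.
CS = ½(100 − 30)(140) = 4900; PS = ½(30 − 2)(140) = 1960.

Total surplus = 6860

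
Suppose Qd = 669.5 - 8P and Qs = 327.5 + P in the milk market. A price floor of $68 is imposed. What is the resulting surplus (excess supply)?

Surplus = 270

Equilibrium price would be P* = 38, so the floor at 68 binds.
At P = 68: Qd = 125.5, Qs = 395.5.
Surplus = 395.5 − 125.5 = 270.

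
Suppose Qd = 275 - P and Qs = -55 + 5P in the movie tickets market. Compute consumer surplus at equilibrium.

Equilibrium: 275 - P = -55 + 5P gives P* = 55, Q* = 220.
Demand choke price (Qd = 0): P = 275.
CS = ½(275 − 55)(220) = 24200.

Consumer surplus = 24200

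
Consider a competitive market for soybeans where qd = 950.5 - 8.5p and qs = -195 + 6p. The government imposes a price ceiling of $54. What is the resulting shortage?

Shortage = 362.5

Equilibrium price would be p* = 79, so the ceiling at 54 binds.
At p = 54: qd = 950.5 − 8.5(54) = 491.5, qs = -195 + 6(54) = 129.
Shortage = 491.5 − 129 = 362.5.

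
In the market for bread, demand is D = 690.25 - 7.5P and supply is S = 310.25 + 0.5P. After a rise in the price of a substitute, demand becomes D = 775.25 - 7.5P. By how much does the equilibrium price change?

Original equilibrium: P* = 47.5, Q* = 334.
New equilibrium: 775.25 - 7.5P = 310.25 + 0.5P, so 465 = 8P and P' = 58.125; Q' = 775.25 − 7.5(58.125) = 339.3125.
Change in price: 58.125 − 47.5 = 10.625.

ΔP = 10.625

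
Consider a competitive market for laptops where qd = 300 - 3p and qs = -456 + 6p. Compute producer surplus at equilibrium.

Equilibrium: 300 - 3p = -456 + 6p gives p* = 84, q* = 48.
Supply starts at p = 76 (where qs = 0).
PS = ½(84 − 76)(48) = 192.

Producer surplus = 192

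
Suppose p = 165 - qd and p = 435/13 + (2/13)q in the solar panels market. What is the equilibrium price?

p* = 51

Set the two price expressions equal: 165 - q = 435/13 + (2/13)q.
1710/13 = (15/13)q, so q* = 114.
p* = 165 − (1)(114) = 51.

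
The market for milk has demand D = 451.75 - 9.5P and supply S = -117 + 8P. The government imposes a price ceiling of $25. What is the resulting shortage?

Equilibrium price would be P* = 32.5, so the ceiling at 25 binds.
At P = 25: D = 451.75 − 9.5(25) = 214.25, S = -117 + 8(25) = 83.
Shortage = 214.25 − 83 = 131.25.

Shortage = 131.25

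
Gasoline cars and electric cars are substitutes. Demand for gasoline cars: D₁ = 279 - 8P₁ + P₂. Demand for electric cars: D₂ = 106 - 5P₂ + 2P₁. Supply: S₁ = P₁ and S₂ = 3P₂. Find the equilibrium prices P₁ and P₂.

Market 1: 279 - 8P₁ + P₂ = P₁ → 9P₁ - P₂ = 279.
Market 2: 8P₂ - 2P₁ = 106.
Eliminating P₂: 8×(1) + 1×(2) gives 70P₁ = 2338, so P₁ = 33.4.
Back-substitute into (2): P₂ = (106 + 2×33.4) / 8 = 21.6.

P₁ = 33.4, P₂ = 21.6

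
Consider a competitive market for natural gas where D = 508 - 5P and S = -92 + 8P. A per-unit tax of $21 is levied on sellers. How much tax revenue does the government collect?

Pre-tax equilibrium: P* = 600/13, Q* = 3604/13.
Tax on sellers shifts supply to S = -92 + 8(P − 21) = -260 + 8P.
508 - 5P = -260 + 8P gives buyer price Pb = 768/13; sellers receive Ps = 768/13 − 21 = 495/13.
New quantity: Q = 508 − 5(768/13) = 2764/13.
Revenue = 21 × 2764/13 = 58044/13.

Tax revenue = 58044/13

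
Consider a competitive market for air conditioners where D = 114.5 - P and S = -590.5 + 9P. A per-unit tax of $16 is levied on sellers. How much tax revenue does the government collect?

Tax revenue = 473.6

Pre-tax equilibrium: P* = 70.5, Q* = 44.
Tax on sellers shifts supply to S = -590.5 + 9(P − 16) = -734.5 + 9P.
114.5 - P = -734.5 + 9P gives buyer price Pb = 84.9; sellers receive Ps = 84.9 − 16 = 68.9.
New quantity: Q = 114.5 − 1(84.9) = 29.6.
Revenue = 16 × 29.6 = 473.6.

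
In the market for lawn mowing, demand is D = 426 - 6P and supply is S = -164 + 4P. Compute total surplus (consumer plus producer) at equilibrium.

Total surplus = 1080

Equilibrium: 426 - 6P = -164 + 4P gives P* = 59, Q* = 72.
Demand choke price: P = 71; supply starts at P = 41.
CS = ½(71 − 59)(72) = 432; PS = ½(59 − 41)(72) = 648.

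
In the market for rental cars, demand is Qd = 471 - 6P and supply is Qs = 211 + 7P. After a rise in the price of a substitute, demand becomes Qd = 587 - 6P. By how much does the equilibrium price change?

Original equilibrium: P* = 20, Q* = 351.
New equilibrium: 587 - 6P = 211 + 7P, so 376 = 13P and P' = 376/13; Q' = 587 − 6(376/13) = 5375/13.
Change in price: 376/13 − 20 = 116/13.

ΔP = 116/13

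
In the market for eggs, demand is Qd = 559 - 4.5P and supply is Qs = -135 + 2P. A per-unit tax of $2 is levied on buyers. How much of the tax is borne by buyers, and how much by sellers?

Buyers bear 8/13, sellers bear 18/13

Pre-tax equilibrium: P* = 1388/13, Q* = 1021/13.
Tax on buyers shifts demand to Qd = 559 − 4.5(P + 2) = 550 - 4.5P.
550 - 4.5P = -135 + 2P gives seller price Ps = 1370/13; buyers pay Pb = 1370/13 + 2 = 1396/13.
New quantity: Q = 559 − 4.5(1396/13) = 985/13.
Buyer burden = 1396/13 − 1388/13 = 8/13; seller burden = 1388/13 − 1370/13 = 18/13.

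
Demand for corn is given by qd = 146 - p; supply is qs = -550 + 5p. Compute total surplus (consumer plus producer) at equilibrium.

Total surplus = 540

Equilibrium: 146 - p = -550 + 5p gives p* = 116, q* = 30.
Demand choke price: p = 146; supply starts at p = 110.
CS = ½(146 − 116)(30) = 450; PS = ½(116 − 110)(30) = 90.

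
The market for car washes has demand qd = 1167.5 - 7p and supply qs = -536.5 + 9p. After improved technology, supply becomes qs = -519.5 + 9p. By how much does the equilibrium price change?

Original equilibrium: p* = 106.5, q* = 422.
New equilibrium: 1167.5 - 7p = -519.5 + 9p, so 1687 = 16p and p' = 105.4375; q' = 1167.5 − 7(105.4375) = 429.4375.
Change in price: 105.4375 − 106.5 = -1.0625.

Δp = -1.0625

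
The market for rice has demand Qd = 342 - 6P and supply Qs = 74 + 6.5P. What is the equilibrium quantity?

Set Qd = Qs: 342 - 6P = 74 + 6.5P.
268 = 12.5P, so P* = 21.44.
Q* = 342 − 6(21.44) = 213.36.

Q* = 213.36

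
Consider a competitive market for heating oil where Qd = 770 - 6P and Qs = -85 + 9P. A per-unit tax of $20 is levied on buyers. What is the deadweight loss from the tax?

Deadweight loss = 720

Pre-tax equilibrium: P* = 57, Q* = 428.
Tax on buyers shifts demand to Qd = 770 − 6(P + 20) = 650 - 6P.
650 - 6P = -85 + 9P gives seller price Ps = 49; buyers pay Pb = 49 + 20 = 69.
New quantity: Q = 770 − 6(69) = 356.
DWL = ½ × 20 × (428 − 356) = 720.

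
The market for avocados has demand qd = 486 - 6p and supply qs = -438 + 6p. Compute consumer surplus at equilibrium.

Consumer surplus = 48

Equilibrium: 486 - 6p = -438 + 6p gives p* = 77, q* = 24.
Demand choke price (qd = 0): p = 81.
CS = ½(81 − 77)(24) = 48.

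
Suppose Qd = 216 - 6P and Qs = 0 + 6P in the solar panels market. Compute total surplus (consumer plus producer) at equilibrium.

Equilibrium: 216 - 6P = 0 + 6P gives P* = 18, Q* = 108.
Demand choke price: P = 36; supply starts at P = 0.
CS = ½(36 − 18)(108) = 972; PS = ½(18 − 0)(108) = 972.

Total surplus = 1944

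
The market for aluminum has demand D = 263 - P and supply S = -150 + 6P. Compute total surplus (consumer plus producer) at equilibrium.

Equilibrium: 263 - P = -150 + 6P gives P* = 59, Q* = 204.
Demand choke price: P = 263; supply starts at P = 25.
CS = ½(263 − 59)(204) = 20808; PS = ½(59 − 25)(204) = 3468.

Total surplus = 24276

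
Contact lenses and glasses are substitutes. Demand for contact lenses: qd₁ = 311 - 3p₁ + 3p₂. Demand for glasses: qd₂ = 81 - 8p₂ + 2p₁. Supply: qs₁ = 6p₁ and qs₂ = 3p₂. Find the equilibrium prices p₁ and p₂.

Market 1: 311 - 3p₁ + 3p₂ = 6p₁ → 9p₁ - 3p₂ = 311.
Market 2: 11p₂ - 2p₁ = 81.
Eliminating p₂: 11×(1) + 3×(2) gives 93p₁ = 3664, so p₁ = 3664/93.
Back-substitute into (2): p₂ = (81 + 2×3664/93) / 11 = 1351/93.

p₁ = 3664/93, p₂ = 1351/93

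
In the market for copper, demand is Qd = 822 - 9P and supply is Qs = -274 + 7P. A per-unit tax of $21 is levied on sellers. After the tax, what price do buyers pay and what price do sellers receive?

Buyers pay $77.6875, sellers receive $56.6875

Pre-tax equilibrium: P* = 68.5, Q* = 205.5.
Tax on sellers shifts supply to Qs = -274 + 7(P − 21) = -421 + 7P.
822 - 9P = -421 + 7P gives buyer price Pb = 77.6875; sellers receive Ps = 77.6875 − 21 = 56.6875.
New quantity: Q = 822 − 9(77.6875) = 122.8125.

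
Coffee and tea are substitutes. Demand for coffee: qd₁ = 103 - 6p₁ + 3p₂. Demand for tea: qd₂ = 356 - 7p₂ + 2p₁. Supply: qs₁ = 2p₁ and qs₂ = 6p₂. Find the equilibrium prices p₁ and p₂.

Market 1: 103 - 6p₁ + 3p₂ = 2p₁ → 8p₁ - 3p₂ = 103.
Market 2: 13p₂ - 2p₁ = 356.
Eliminating p₂: 13×(1) + 3×(2) gives 98p₁ = 2407, so p₁ = 2407/98.
Back-substitute into (2): p₂ = (356 + 2×2407/98) / 13 = 1527/49.

p₁ = 2407/98, p₂ = 1527/49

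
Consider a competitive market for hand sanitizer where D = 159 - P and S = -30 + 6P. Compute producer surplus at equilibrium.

Producer surplus = 1452

Equilibrium: 159 - P = -30 + 6P gives P* = 27, Q* = 132.
Supply starts at P = 5 (where S = 0).
PS = ½(27 − 5)(132) = 1452.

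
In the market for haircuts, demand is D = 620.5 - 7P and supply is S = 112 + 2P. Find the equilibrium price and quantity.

P* = 56.5, Q* = 225

Set D = S: 620.5 - 7P = 112 + 2P.
508.5 = 9P, so P* = 56.5.
Q* = 620.5 − 7(56.5) = 225.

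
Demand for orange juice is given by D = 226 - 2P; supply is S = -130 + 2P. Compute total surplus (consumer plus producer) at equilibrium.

Equilibrium: 226 - 2P = -130 + 2P gives P* = 89, Q* = 48.
Demand choke price: P = 113; supply starts at P = 65.
CS = ½(113 − 89)(48) = 576; PS = ½(89 − 65)(48) = 576.

Total surplus = 1152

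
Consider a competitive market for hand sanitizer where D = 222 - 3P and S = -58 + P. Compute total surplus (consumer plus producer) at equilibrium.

Equilibrium: 222 - 3P = -58 + P gives P* = 70, Q* = 12.
Demand choke price: P = 74; supply starts at P = 58.
CS = ½(74 − 70)(12) = 24; PS = ½(70 − 58)(12) = 72.

Total surplus = 96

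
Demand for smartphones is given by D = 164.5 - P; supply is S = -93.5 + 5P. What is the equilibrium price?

P* = 43

Set D = S: 164.5 - P = -93.5 + 5P.
258 = 6P, so P* = 43.
Q* = 164.5 − 1(43) = 121.5.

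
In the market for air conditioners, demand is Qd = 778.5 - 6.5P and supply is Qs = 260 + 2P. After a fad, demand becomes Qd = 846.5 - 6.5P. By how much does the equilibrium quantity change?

ΔQ = 16

Original equilibrium: P* = 61, Q* = 382.
New equilibrium: 846.5 - 6.5P = 260 + 2P, so 586.5 = 8.5P and P' = 69; Q' = 846.5 − 6.5(69) = 398.
Change in quantity: 398 − 382 = 16.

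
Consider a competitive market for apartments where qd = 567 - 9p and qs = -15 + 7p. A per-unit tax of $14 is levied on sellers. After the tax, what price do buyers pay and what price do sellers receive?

Pre-tax equilibrium: p* = 36.375, q* = 239.625.
Tax on sellers shifts supply to qs = -15 + 7(p − 14) = -113 + 7p.
567 - 9p = -113 + 7p gives buyer price pb = 42.5; sellers receive ps = 42.5 − 14 = 28.5.
New quantity: q = 567 − 9(42.5) = 184.5.

Buyers pay $42.5, sellers receive $28.5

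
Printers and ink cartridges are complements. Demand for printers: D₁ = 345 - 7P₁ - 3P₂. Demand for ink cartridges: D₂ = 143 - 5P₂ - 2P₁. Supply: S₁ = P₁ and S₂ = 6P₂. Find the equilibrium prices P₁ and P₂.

P₁ = 1683/41, P₂ = 227/41

Market 1: 345 - 7P₁ - 3P₂ = P₁ → 8P₁ + 3P₂ = 345.
Market 2: 11P₂ + 2P₁ = 143.
Eliminating P₂: 11×(1) − 3×(2) gives 82P₁ = 3366, so P₁ = 1683/41.
Back-substitute into (2): P₂ = (143 − 2×1683/41) / 11 = 227/41.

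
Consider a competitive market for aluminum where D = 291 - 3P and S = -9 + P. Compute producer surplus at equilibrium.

Producer surplus = 2178

Equilibrium: 291 - 3P = -9 + P gives P* = 75, Q* = 66.
Supply starts at P = 9 (where S = 0).
PS = ½(75 − 9)(66) = 2178.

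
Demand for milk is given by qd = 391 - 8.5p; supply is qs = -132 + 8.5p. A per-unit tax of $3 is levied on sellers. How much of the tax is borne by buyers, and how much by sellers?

Pre-tax equilibrium: p* = 523/17, q* = 129.5.
Tax on sellers shifts supply to qs = -132 + 8.5(p − 3) = -157.5 + 8.5p.
391 - 8.5p = -157.5 + 8.5p gives buyer price pb = 1097/34; sellers receive ps = 1097/34 − 3 = 995/34.
New quantity: q = 391 − 8.5(1097/34) = 116.75.
Buyer burden = 1097/34 − 523/17 = 1.5; seller burden = 523/17 − 995/34 = 1.5.

Buyers bear $1.5, sellers bear $1.5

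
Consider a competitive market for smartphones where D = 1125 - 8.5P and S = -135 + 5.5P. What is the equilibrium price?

Set D = S: 1125 - 8.5P = -135 + 5.5P.
1260 = 14P, so P* = 90.
Q* = 1125 − 8.5(90) = 360.

P* = 90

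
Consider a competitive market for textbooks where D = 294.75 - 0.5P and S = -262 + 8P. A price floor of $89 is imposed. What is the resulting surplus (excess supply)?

Equilibrium price would be P* = 65.5, so the floor at 89 binds.
At P = 89: D = 250.25, S = 450.
Surplus = 450 − 250.25 = 199.75.

Surplus = 199.75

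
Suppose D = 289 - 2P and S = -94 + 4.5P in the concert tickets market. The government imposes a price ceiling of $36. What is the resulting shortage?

Shortage = 149

Equilibrium price would be P* = 766/13, so the ceiling at 36 binds.
At P = 36: D = 289 − 2(36) = 217, S = -94 + 4.5(36) = 68.
Shortage = 217 − 68 = 149.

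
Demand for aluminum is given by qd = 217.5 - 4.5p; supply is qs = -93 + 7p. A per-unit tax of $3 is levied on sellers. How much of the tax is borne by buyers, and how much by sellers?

Pre-tax equilibrium: p* = 27, q* = 96.
Tax on sellers shifts supply to qs = -93 + 7(p − 3) = -114 + 7p.
217.5 - 4.5p = -114 + 7p gives buyer price pb = 663/23; sellers receive ps = 663/23 − 3 = 594/23.
New quantity: q = 217.5 − 4.5(663/23) = 2019/23.
Buyer burden = 663/23 − 27 = 42/23; seller burden = 27 − 594/23 = 27/23.

Buyers bear 42/23, sellers bear 27/23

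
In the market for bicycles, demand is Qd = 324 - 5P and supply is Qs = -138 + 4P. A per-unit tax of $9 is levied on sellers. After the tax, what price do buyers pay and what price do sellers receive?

Pre-tax equilibrium: P* = 154/3, Q* = 202/3.
Tax on sellers shifts supply to Qs = -138 + 4(P − 9) = -174 + 4P.
324 - 5P = -174 + 4P gives buyer price Pb = 166/3; sellers receive Ps = 166/3 − 9 = 139/3.
New quantity: Q = 324 − 5(166/3) = 142/3.

Buyers pay 166/3, sellers receive 139/3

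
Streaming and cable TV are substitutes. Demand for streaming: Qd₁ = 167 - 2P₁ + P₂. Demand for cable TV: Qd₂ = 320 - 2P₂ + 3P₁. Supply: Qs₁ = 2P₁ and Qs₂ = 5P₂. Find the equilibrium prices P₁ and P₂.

Market 1: 167 - 2P₁ + P₂ = 2P₁ → 4P₁ - P₂ = 167.
Market 2: 7P₂ - 3P₁ = 320.
Eliminating P₂: 7×(1) + 1×(2) gives 25P₁ = 1489, so P₁ = 59.56.
Back-substitute into (2): P₂ = (320 + 3×59.56) / 7 = 71.24.

P₁ = 59.56, P₂ = 71.24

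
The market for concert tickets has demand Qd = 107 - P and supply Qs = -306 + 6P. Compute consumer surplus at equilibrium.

Equilibrium: 107 - P = -306 + 6P gives P* = 59, Q* = 48.
Demand choke price (Qd = 0): P = 107.
CS = ½(107 − 59)(48) = 1152.

Consumer surplus = 1152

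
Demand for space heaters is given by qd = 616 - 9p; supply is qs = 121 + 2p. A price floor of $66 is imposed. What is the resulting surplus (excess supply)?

Equilibrium price would be p* = 45, so the floor at 66 binds.
At p = 66: qd = 22, qs = 253.
Surplus = 253 − 22 = 231.

Surplus = 231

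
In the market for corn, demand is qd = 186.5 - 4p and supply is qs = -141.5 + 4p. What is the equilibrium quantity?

Set qd = qs: 186.5 - 4p = -141.5 + 4p.
328 = 8p, so p* = 41.
q* = 186.5 − 4(41) = 22.5.

q* = 22.5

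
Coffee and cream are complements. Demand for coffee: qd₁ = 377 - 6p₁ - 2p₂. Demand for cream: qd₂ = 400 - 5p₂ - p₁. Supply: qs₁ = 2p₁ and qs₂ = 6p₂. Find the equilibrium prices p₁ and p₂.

Market 1: 377 - 6p₁ - 2p₂ = 2p₁ → 8p₁ + 2p₂ = 377.
Market 2: 11p₂ + p₁ = 400.
Eliminating p₂: 11×(1) − 2×(2) gives 86p₁ = 3347, so p₁ = 3347/86.
Back-substitute into (2): p₂ = (400 − 1×3347/86) / 11 = 2823/86.

p₁ = 3347/86, p₂ = 2823/86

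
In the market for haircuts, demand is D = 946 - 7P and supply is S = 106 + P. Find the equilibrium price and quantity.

P* = 105, Q* = 211

Set D = S: 946 - 7P = 106 + P.
840 = 8P, so P* = 105.
Q* = 946 − 7(105) = 211.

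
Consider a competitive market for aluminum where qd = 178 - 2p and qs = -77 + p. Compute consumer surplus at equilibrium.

Consumer surplus = 16

Equilibrium: 178 - 2p = -77 + p gives p* = 85, q* = 8.
Demand choke price (qd = 0): p = 89.
CS = ½(89 − 85)(8) = 16.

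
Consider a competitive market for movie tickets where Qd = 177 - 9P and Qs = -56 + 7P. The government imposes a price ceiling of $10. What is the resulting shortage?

Shortage = 73

Equilibrium price would be P* = 14.5625, so the ceiling at 10 binds.
At P = 10: Qd = 177 − 9(10) = 87, Qs = -56 + 7(10) = 14.
Shortage = 87 − 14 = 73.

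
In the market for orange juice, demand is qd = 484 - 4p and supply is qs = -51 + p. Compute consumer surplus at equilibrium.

Consumer surplus = 392

Equilibrium: 484 - 4p = -51 + p gives p* = 107, q* = 56.
Demand choke price (qd = 0): p = 121.
CS = ½(121 − 107)(56) = 392.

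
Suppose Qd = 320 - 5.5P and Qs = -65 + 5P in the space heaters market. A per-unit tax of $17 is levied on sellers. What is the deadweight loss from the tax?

Deadweight loss = 15895/42

Pre-tax equilibrium: P* = 110/3, Q* = 355/3.
Tax on sellers shifts supply to Qs = -65 + 5(P − 17) = -150 + 5P.
320 - 5.5P = -150 + 5P gives buyer price Pb = 940/21; sellers receive Ps = 940/21 − 17 = 583/21.
New quantity: Q = 320 − 5.5(940/21) = 1550/21.
DWL = ½ × 17 × (355/3 − 1550/21) = 15895/42.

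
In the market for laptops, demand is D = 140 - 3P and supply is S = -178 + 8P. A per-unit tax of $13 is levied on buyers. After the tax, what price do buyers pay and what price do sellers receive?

Buyers pay 422/11, sellers receive 279/11

Pre-tax equilibrium: P* = 318/11, Q* = 586/11.
Tax on buyers shifts demand to D = 140 − 3(P + 13) = 101 - 3P.
101 - 3P = -178 + 8P gives seller price Ps = 279/11; buyers pay Pb = 279/11 + 13 = 422/11.
New quantity: Q = 140 − 3(422/11) = 274/11.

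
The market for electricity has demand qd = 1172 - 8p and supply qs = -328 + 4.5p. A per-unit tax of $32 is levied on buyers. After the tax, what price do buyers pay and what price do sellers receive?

Buyers pay $131.52, sellers receive $99.52

Pre-tax equilibrium: p* = 120, q* = 212.
Tax on buyers shifts demand to qd = 1172 − 8(p + 32) = 916 - 8p.
916 - 8p = -328 + 4.5p gives seller price ps = 99.52; buyers pay pb = 99.52 + 32 = 131.52.
New quantity: q = 1172 − 8(131.52) = 119.84.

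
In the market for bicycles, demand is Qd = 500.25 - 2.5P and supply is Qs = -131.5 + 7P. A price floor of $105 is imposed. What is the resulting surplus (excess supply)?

Surplus = 365.75

Equilibrium price would be P* = 66.5, so the floor at 105 binds.
At P = 105: Qd = 237.75, Qs = 603.5.
Surplus = 603.5 − 237.75 = 365.75.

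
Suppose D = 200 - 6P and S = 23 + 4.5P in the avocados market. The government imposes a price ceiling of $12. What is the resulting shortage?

Shortage = 51

Equilibrium price would be P* = 118/7, so the ceiling at 12 binds.
At P = 12: D = 200 − 6(12) = 128, S = 23 + 4.5(12) = 77.
Shortage = 128 − 77 = 51.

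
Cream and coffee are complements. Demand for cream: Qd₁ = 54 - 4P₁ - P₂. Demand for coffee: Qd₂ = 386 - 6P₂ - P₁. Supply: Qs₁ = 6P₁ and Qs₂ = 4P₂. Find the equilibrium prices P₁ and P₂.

P₁ = 14/9, P₂ = 346/9

Market 1: 54 - 4P₁ - P₂ = 6P₁ → 10P₁ + P₂ = 54.
Market 2: 10P₂ + P₁ = 386.
Eliminating P₂: 10×(1) − 1×(2) gives 99P₁ = 154, so P₁ = 14/9.
Back-substitute into (2): P₂ = (386 − 1×14/9) / 10 = 346/9.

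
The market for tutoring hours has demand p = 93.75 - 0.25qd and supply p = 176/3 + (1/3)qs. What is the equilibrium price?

p* = 551/7

Set the two price expressions equal: 93.75 - 0.25q = 176/3 + (1/3)q.
421/12 = (7/12)q, so q* = 421/7.
p* = 93.75 − (0.25)(421/7) = 551/7.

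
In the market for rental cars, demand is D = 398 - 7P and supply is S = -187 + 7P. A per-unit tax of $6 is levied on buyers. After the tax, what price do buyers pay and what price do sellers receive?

Pre-tax equilibrium: P* = 585/14, Q* = 105.5.
Tax on buyers shifts demand to D = 398 − 7(P + 6) = 356 - 7P.
356 - 7P = -187 + 7P gives seller price Ps = 543/14; buyers pay Pb = 543/14 + 6 = 627/14.
New quantity: Q = 398 − 7(627/14) = 84.5.

Buyers pay 627/14, sellers receive 543/14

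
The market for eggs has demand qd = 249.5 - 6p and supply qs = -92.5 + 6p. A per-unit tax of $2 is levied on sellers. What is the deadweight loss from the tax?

Pre-tax equilibrium: p* = 28.5, q* = 78.5.
Tax on sellers shifts supply to qs = -92.5 + 6(p − 2) = -104.5 + 6p.
249.5 - 6p = -104.5 + 6p gives buyer price pb = 29.5; sellers receive ps = 29.5 − 2 = 27.5.
New quantity: q = 249.5 − 6(29.5) = 72.5.
DWL = ½ × 2 × (78.5 − 72.5) = 6.

Deadweight loss = 6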